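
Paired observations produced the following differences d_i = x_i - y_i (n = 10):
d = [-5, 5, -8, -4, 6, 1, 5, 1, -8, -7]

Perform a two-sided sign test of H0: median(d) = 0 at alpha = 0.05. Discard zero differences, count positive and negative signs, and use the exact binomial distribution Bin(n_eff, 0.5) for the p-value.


Step 1: Discard zero differences. Original n = 10; n_eff = number of nonzero differences = 10.
Nonzero differences (with sign): -5, +5, -8, -4, +6, +1, +5, +1, -8, -7
Step 2: Count signs: positive = 5, negative = 5.
Step 3: Under H0: P(positive) = 0.5, so the number of positives S ~ Bin(10, 0.5).
Step 4: Two-sided exact p-value = sum of Bin(10,0.5) probabilities at or below the observed probability = 1.000000.
Step 5: alpha = 0.05. fail to reject H0.

n_eff = 10, pos = 5, neg = 5, p = 1.000000, fail to reject H0.


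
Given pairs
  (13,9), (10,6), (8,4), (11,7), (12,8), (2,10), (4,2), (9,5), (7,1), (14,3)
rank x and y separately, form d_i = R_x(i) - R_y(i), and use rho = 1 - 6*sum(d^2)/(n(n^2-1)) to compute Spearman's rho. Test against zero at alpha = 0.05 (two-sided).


Step 1: Rank x and y separately (midranks; no ties here).
rank(x): 13->9, 10->6, 8->4, 11->7, 12->8, 2->1, 4->2, 9->5, 7->3, 14->10
rank(y): 9->9, 6->6, 4->4, 7->7, 8->8, 10->10, 2->2, 5->5, 1->1, 3->3
Step 2: d_i = R_x(i) - R_y(i); compute d_i^2.
  (9-9)^2=0, (6-6)^2=0, (4-4)^2=0, (7-7)^2=0, (8-8)^2=0, (1-10)^2=81, (2-2)^2=0, (5-5)^2=0, (3-1)^2=4, (10-3)^2=49
sum(d^2) = 134.
Step 3: rho = 1 - 6*134 / (10*(10^2 - 1)) = 1 - 804/990 = 0.187879.
Step 4: Under H0, t = rho * sqrt((n-2)/(1-rho^2)) = 0.5410 ~ t(8).
Step 5: Two-sided p-value from the t-distribution with 8 df = 0.603218.
Step 6: alpha = 0.05. fail to reject H0.

rho = 0.1879, p = 0.603218, fail to reject H0 at alpha = 0.05.


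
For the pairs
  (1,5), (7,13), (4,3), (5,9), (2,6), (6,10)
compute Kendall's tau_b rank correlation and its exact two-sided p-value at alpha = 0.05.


Step 1: Enumerate the 15 unordered pairs (i,j) with i<j and classify each by sign(x_j-x_i) * sign(y_j-y_i).
  (1,2):dx=+6,dy=+8->C; (1,3):dx=+3,dy=-2->D; (1,4):dx=+4,dy=+4->C; (1,5):dx=+1,dy=+1->C
  (1,6):dx=+5,dy=+5->C; (2,3):dx=-3,dy=-10->C; (2,4):dx=-2,dy=-4->C; (2,5):dx=-5,dy=-7->C
  (2,6):dx=-1,dy=-3->C; (3,4):dx=+1,dy=+6->C; (3,5):dx=-2,dy=+3->D; (3,6):dx=+2,dy=+7->C
  (4,5):dx=-3,dy=-3->C; (4,6):dx=+1,dy=+1->C; (5,6):dx=+4,dy=+4->C
Step 2: C = 13, D = 2, total pairs = 15.
Step 3: tau = (C - D)/(n(n-1)/2) = (13 - 2)/15 = 0.733333.
Step 4: Exact two-sided p-value (enumerate n! = 720 permutations of y under H0): p = 0.055556.
Step 5: alpha = 0.05. fail to reject H0.

tau_b = 0.7333 (C=13, D=2), p = 0.055556, fail to reject H0.


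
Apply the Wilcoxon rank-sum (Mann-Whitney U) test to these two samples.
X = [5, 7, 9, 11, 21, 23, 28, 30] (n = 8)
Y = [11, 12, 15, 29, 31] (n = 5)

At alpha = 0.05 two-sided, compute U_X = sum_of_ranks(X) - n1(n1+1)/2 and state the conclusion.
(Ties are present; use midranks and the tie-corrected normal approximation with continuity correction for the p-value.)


Step 1: Combine and sort all 13 observations; assign midranks.
sorted (value, group): (5,X), (7,X), (9,X), (11,X), (11,Y), (12,Y), (15,Y), (21,X), (23,X), (28,X), (29,Y), (30,X), (31,Y)
ranks: 5->1, 7->2, 9->3, 11->4.5, 11->4.5, 12->6, 15->7, 21->8, 23->9, 28->10, 29->11, 30->12, 31->13
Step 2: Rank sum for X: R1 = 1 + 2 + 3 + 4.5 + 8 + 9 + 10 + 12 = 49.5.
Step 3: U_X = R1 - n1(n1+1)/2 = 49.5 - 8*9/2 = 49.5 - 36 = 13.5.
       U_Y = n1*n2 - U_X = 40 - 13.5 = 26.5.
Step 4: Ties are present, so use the tie-corrected normal approximation (with continuity correction) for the p-value.
Step 5: p-value = 0.379120; compare to alpha = 0.05. fail to reject H0.

U_X = 13.5, p = 0.379120, fail to reject H0 at alpha = 0.05.


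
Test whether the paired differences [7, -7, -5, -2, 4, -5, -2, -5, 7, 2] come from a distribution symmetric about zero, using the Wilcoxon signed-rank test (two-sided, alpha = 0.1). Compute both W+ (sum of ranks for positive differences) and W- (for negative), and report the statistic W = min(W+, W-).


Step 1: Drop any zero differences (none here) and take |d_i|.
|d| = [7, 7, 5, 2, 4, 5, 2, 5, 7, 2]
Step 2: Midrank |d_i| (ties get averaged ranks).
ranks: |7|->9, |7|->9, |5|->6, |2|->2, |4|->4, |5|->6, |2|->2, |5|->6, |7|->9, |2|->2
Step 3: Attach original signs; sum ranks with positive sign and with negative sign.
W+ = 9 + 4 + 9 + 2 = 24
W- = 9 + 6 + 2 + 6 + 2 + 6 = 31
(Check: W+ + W- = 55 should equal n(n+1)/2 = 55.)
Step 4: Test statistic W = min(W+, W-) = 24.
Step 5: Ties in |d|, so use the tie-corrected normal approximation.
        E[W] = n(n+1)/4 = 10*11/4 = 27.5.
        Tie groups: |d|=2 (t=3), |d|=5 (t=3), |d|=7 (t=3); sum(t^3 - t) = 72.
        Var[W] = n(n+1)(2n+1)/24 - sum(t^3-t)/48 = 2310/24 - 72/48 = 94.75.
        z = (W - E[W]) / sqrt(Var[W]) = (24 - 27.5) / 9.7340 = -0.3596.
        Two-sided p = 2*Phi(z) = 0.719172.
Step 6: alpha = 0.1. fail to reject H0.

W+ = 24, W- = 31, W = min = 24, p = 0.719172, fail to reject H0.


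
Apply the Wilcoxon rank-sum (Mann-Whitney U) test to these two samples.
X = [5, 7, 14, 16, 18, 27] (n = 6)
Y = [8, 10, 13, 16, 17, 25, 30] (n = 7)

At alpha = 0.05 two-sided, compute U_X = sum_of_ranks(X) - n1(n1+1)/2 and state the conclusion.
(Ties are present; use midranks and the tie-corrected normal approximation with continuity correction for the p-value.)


Step 1: Combine and sort all 13 observations; assign midranks.
sorted (value, group): (5,X), (7,X), (8,Y), (10,Y), (13,Y), (14,X), (16,X), (16,Y), (17,Y), (18,X), (25,Y), (27,X), (30,Y)
ranks: 5->1, 7->2, 8->3, 10->4, 13->5, 14->6, 16->7.5, 16->7.5, 17->9, 18->10, 25->11, 27->12, 30->13
Step 2: Rank sum for X: R1 = 1 + 2 + 6 + 7.5 + 10 + 12 = 38.5.
Step 3: U_X = R1 - n1(n1+1)/2 = 38.5 - 6*7/2 = 38.5 - 21 = 17.5.
       U_Y = n1*n2 - U_X = 42 - 17.5 = 24.5.
Step 4: Ties are present, so use the tie-corrected normal approximation (with continuity correction) for the p-value.
Step 5: p-value = 0.667806; compare to alpha = 0.05. fail to reject H0.

U_X = 17.5, p = 0.667806, fail to reject H0 at alpha = 0.05.


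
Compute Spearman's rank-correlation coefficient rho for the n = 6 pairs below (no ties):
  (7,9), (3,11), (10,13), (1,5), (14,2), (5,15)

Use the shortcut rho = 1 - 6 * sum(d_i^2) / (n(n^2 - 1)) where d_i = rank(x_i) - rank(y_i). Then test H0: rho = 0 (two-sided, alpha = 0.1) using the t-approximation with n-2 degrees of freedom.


Step 1: Rank x and y separately (midranks; no ties here).
rank(x): 7->4, 3->2, 10->5, 1->1, 14->6, 5->3
rank(y): 9->3, 11->4, 13->5, 5->2, 2->1, 15->6
Step 2: d_i = R_x(i) - R_y(i); compute d_i^2.
  (4-3)^2=1, (2-4)^2=4, (5-5)^2=0, (1-2)^2=1, (6-1)^2=25, (3-6)^2=9
sum(d^2) = 40.
Step 3: rho = 1 - 6*40 / (6*(6^2 - 1)) = 1 - 240/210 = -0.142857.
Step 4: Under H0, t = rho * sqrt((n-2)/(1-rho^2)) = -0.2887 ~ t(4).
Step 5: Two-sided p-value from the t-distribution with 4 df = 0.787172.
Step 6: alpha = 0.1. fail to reject H0.

rho = -0.1429, p = 0.787172, fail to reject H0 at alpha = 0.1.


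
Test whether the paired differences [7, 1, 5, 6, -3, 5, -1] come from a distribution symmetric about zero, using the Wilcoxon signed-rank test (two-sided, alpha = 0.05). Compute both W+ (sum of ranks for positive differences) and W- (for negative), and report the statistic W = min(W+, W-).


Step 1: Drop any zero differences (none here) and take |d_i|.
|d| = [7, 1, 5, 6, 3, 5, 1]
Step 2: Midrank |d_i| (ties get averaged ranks).
ranks: |7|->7, |1|->1.5, |5|->4.5, |6|->6, |3|->3, |5|->4.5, |1|->1.5
Step 3: Attach original signs; sum ranks with positive sign and with negative sign.
W+ = 7 + 1.5 + 4.5 + 6 + 4.5 = 23.5
W- = 3 + 1.5 = 4.5
(Check: W+ + W- = 28 should equal n(n+1)/2 = 28.)
Step 4: Test statistic W = min(W+, W-) = 4.5.
Step 5: Ties in |d|, so use the tie-corrected normal approximation.
        E[W] = n(n+1)/4 = 7*8/4 = 14.
        Tie groups: |d|=1 (t=2), |d|=5 (t=2); sum(t^3 - t) = 12.
        Var[W] = n(n+1)(2n+1)/24 - sum(t^3-t)/48 = 840/24 - 12/48 = 34.75.
        z = (W - E[W]) / sqrt(Var[W]) = (4.5 - 14) / 5.8949 = -1.6116.
        Two-sided p = 2*Phi(z) = 0.107058.
Step 6: alpha = 0.05. fail to reject H0.

W+ = 23.5, W- = 4.5, W = min = 4.5, p = 0.107058, fail to reject H0.


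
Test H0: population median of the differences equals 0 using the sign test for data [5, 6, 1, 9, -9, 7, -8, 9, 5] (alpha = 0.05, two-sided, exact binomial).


Step 1: Discard zero differences. Original n = 9; n_eff = number of nonzero differences = 9.
Nonzero differences (with sign): +5, +6, +1, +9, -9, +7, -8, +9, +5
Step 2: Count signs: positive = 7, negative = 2.
Step 3: Under H0: P(positive) = 0.5, so the number of positives S ~ Bin(9, 0.5).
Step 4: Two-sided exact p-value = sum of Bin(9,0.5) probabilities at or below the observed probability = 0.179688.
Step 5: alpha = 0.05. fail to reject H0.

n_eff = 9, pos = 7, neg = 2, p = 0.179688, fail to reject H0.


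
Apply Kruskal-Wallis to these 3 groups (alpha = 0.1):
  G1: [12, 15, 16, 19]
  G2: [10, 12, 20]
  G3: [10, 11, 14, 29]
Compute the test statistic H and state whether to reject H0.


Step 1: Combine all N = 11 observations and assign midranks.
sorted (value, group, rank): (10,G2,1.5), (10,G3,1.5), (11,G3,3), (12,G1,4.5), (12,G2,4.5), (14,G3,6), (15,G1,7), (16,G1,8), (19,G1,9), (20,G2,10), (29,G3,11)
Step 2: Sum ranks within each group.
R_1 = 28.5 (n_1 = 4)
R_2 = 16 (n_2 = 3)
R_3 = 21.5 (n_3 = 4)
Step 3: H = 12/(N(N+1)) * sum(R_i^2/n_i) - 3(N+1)
     = 12/(11*12) * (28.5^2/4 + 16^2/3 + 21.5^2/4) - 3*12
     = 0.090909 * 403.958 - 36
     = 0.723485.
Step 4: Ties present; correction factor C = 1 - 12/(11^3 - 11) = 0.990909. Corrected H = 0.723485 / 0.990909 = 0.730122.
Step 5: Under H0, H ~ chi^2(2); p-value = 0.694154.
Step 6: alpha = 0.1. fail to reject H0.

H = 0.7301, df = 2, p = 0.694154, fail to reject H0.


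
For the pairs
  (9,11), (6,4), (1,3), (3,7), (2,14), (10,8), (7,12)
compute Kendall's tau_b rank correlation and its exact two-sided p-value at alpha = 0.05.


Step 1: Enumerate the 21 unordered pairs (i,j) with i<j and classify each by sign(x_j-x_i) * sign(y_j-y_i).
  (1,2):dx=-3,dy=-7->C; (1,3):dx=-8,dy=-8->C; (1,4):dx=-6,dy=-4->C; (1,5):dx=-7,dy=+3->D
  (1,6):dx=+1,dy=-3->D; (1,7):dx=-2,dy=+1->D; (2,3):dx=-5,dy=-1->C; (2,4):dx=-3,dy=+3->D
  (2,5):dx=-4,dy=+10->D; (2,6):dx=+4,dy=+4->C; (2,7):dx=+1,dy=+8->C; (3,4):dx=+2,dy=+4->C
  (3,5):dx=+1,dy=+11->C; (3,6):dx=+9,dy=+5->C; (3,7):dx=+6,dy=+9->C; (4,5):dx=-1,dy=+7->D
  (4,6):dx=+7,dy=+1->C; (4,7):dx=+4,dy=+5->C; (5,6):dx=+8,dy=-6->D; (5,7):dx=+5,dy=-2->D
  (6,7):dx=-3,dy=+4->D
Step 2: C = 12, D = 9, total pairs = 21.
Step 3: tau = (C - D)/(n(n-1)/2) = (12 - 9)/21 = 0.142857.
Step 4: Exact two-sided p-value (enumerate n! = 5040 permutations of y under H0): p = 0.772619.
Step 5: alpha = 0.05. fail to reject H0.

tau_b = 0.1429 (C=12, D=9), p = 0.772619, fail to reject H0.


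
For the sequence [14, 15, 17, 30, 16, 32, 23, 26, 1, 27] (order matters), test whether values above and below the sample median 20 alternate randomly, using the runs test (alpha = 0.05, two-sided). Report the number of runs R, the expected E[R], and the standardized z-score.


Step 1: Compute median = 20; label A = above, B = below.
Labels in order: BBBABAAABA  (n_A = 5, n_B = 5)
Step 2: Count runs R = 6.
Step 3: Under H0 (random ordering), E[R] = 2*n_A*n_B/(n_A+n_B) + 1 = 2*5*5/10 + 1 = 6.0000.
        Var[R] = 2*n_A*n_B*(2*n_A*n_B - n_A - n_B) / ((n_A+n_B)^2 * (n_A+n_B-1)) = 2000/900 = 2.2222.
        SD[R] = 1.4907.
Step 4: R = E[R], so z = 0 with no continuity correction.
Step 5: Two-sided p-value via normal approximation = 2*(1 - Phi(|z|)) = 1.000000.
Step 6: alpha = 0.05. fail to reject H0.

R = 6, z = 0.0000, p = 1.000000, fail to reject H0.


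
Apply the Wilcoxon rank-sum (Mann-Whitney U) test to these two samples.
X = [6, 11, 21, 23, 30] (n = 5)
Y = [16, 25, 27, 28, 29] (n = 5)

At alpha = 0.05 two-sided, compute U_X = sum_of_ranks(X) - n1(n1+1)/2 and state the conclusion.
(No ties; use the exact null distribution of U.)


Step 1: Combine and sort all 10 observations; assign midranks.
sorted (value, group): (6,X), (11,X), (16,Y), (21,X), (23,X), (25,Y), (27,Y), (28,Y), (29,Y), (30,X)
ranks: 6->1, 11->2, 16->3, 21->4, 23->5, 25->6, 27->7, 28->8, 29->9, 30->10
Step 2: Rank sum for X: R1 = 1 + 2 + 4 + 5 + 10 = 22.
Step 3: U_X = R1 - n1(n1+1)/2 = 22 - 5*6/2 = 22 - 15 = 7.
       U_Y = n1*n2 - U_X = 25 - 7 = 18.
Step 4: No ties, so the exact null distribution of U (based on enumerating the C(10,5) = 252 equally likely rank assignments) gives the two-sided p-value.
Step 5: p-value = 0.309524; compare to alpha = 0.05. fail to reject H0.

U_X = 7, p = 0.309524, fail to reject H0 at alpha = 0.05.


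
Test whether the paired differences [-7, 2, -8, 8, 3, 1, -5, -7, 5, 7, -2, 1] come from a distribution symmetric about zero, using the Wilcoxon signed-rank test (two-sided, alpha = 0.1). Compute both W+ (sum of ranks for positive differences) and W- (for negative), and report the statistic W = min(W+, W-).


Step 1: Drop any zero differences (none here) and take |d_i|.
|d| = [7, 2, 8, 8, 3, 1, 5, 7, 5, 7, 2, 1]
Step 2: Midrank |d_i| (ties get averaged ranks).
ranks: |7|->9, |2|->3.5, |8|->11.5, |8|->11.5, |3|->5, |1|->1.5, |5|->6.5, |7|->9, |5|->6.5, |7|->9, |2|->3.5, |1|->1.5
Step 3: Attach original signs; sum ranks with positive sign and with negative sign.
W+ = 3.5 + 11.5 + 5 + 1.5 + 6.5 + 9 + 1.5 = 38.5
W- = 9 + 11.5 + 6.5 + 9 + 3.5 = 39.5
(Check: W+ + W- = 78 should equal n(n+1)/2 = 78.)
Step 4: Test statistic W = min(W+, W-) = 38.5.
Step 5: Ties in |d|, so use the tie-corrected normal approximation.
        E[W] = n(n+1)/4 = 12*13/4 = 39.
        Tie groups: |d|=1 (t=2), |d|=2 (t=2), |d|=5 (t=2), |d|=7 (t=3), |d|=8 (t=2); sum(t^3 - t) = 48.
        Var[W] = n(n+1)(2n+1)/24 - sum(t^3-t)/48 = 3900/24 - 48/48 = 161.5.
        z = (W - E[W]) / sqrt(Var[W]) = (38.5 - 39) / 12.7083 = -0.0393.
        Two-sided p = 2*Phi(z) = 0.968616.
Step 6: alpha = 0.1. fail to reject H0.

W+ = 38.5, W- = 39.5, W = min = 38.5, p = 0.968616, fail to reject H0.


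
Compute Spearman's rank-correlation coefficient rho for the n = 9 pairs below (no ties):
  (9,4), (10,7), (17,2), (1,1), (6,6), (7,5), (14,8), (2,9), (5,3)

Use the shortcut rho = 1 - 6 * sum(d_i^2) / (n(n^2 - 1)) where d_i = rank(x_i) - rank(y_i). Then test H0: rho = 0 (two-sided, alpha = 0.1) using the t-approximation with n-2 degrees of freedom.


Step 1: Rank x and y separately (midranks; no ties here).
rank(x): 9->6, 10->7, 17->9, 1->1, 6->4, 7->5, 14->8, 2->2, 5->3
rank(y): 4->4, 7->7, 2->2, 1->1, 6->6, 5->5, 8->8, 9->9, 3->3
Step 2: d_i = R_x(i) - R_y(i); compute d_i^2.
  (6-4)^2=4, (7-7)^2=0, (9-2)^2=49, (1-1)^2=0, (4-6)^2=4, (5-5)^2=0, (8-8)^2=0, (2-9)^2=49, (3-3)^2=0
sum(d^2) = 106.
Step 3: rho = 1 - 6*106 / (9*(9^2 - 1)) = 1 - 636/720 = 0.116667.
Step 4: Under H0, t = rho * sqrt((n-2)/(1-rho^2)) = 0.3108 ~ t(7).
Step 5: Two-sided p-value from the t-distribution with 7 df = 0.765008.
Step 6: alpha = 0.1. fail to reject H0.

rho = 0.1167, p = 0.765008, fail to reject H0 at alpha = 0.1.


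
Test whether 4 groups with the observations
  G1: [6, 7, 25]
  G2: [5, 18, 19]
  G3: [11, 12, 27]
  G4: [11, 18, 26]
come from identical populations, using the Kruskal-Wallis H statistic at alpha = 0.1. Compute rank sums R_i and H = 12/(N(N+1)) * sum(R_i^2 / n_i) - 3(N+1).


Step 1: Combine all N = 12 observations and assign midranks.
sorted (value, group, rank): (5,G2,1), (6,G1,2), (7,G1,3), (11,G3,4.5), (11,G4,4.5), (12,G3,6), (18,G2,7.5), (18,G4,7.5), (19,G2,9), (25,G1,10), (26,G4,11), (27,G3,12)
Step 2: Sum ranks within each group.
R_1 = 15 (n_1 = 3)
R_2 = 17.5 (n_2 = 3)
R_3 = 22.5 (n_3 = 3)
R_4 = 23 (n_4 = 3)
Step 3: H = 12/(N(N+1)) * sum(R_i^2/n_i) - 3(N+1)
     = 12/(12*13) * (15^2/3 + 17.5^2/3 + 22.5^2/3 + 23^2/3) - 3*13
     = 0.076923 * 522.167 - 39
     = 1.166667.
Step 4: Ties present; correction factor C = 1 - 12/(12^3 - 12) = 0.993007. Corrected H = 1.166667 / 0.993007 = 1.174883.
Step 5: Under H0, H ~ chi^2(3); p-value = 0.759035.
Step 6: alpha = 0.1. fail to reject H0.

H = 1.1749, df = 3, p = 0.759035, fail to reject H0.


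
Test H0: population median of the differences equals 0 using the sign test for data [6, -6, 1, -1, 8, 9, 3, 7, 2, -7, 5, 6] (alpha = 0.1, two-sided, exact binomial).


Step 1: Discard zero differences. Original n = 12; n_eff = number of nonzero differences = 12.
Nonzero differences (with sign): +6, -6, +1, -1, +8, +9, +3, +7, +2, -7, +5, +6
Step 2: Count signs: positive = 9, negative = 3.
Step 3: Under H0: P(positive) = 0.5, so the number of positives S ~ Bin(12, 0.5).
Step 4: Two-sided exact p-value = sum of Bin(12,0.5) probabilities at or below the observed probability = 0.145996.
Step 5: alpha = 0.1. fail to reject H0.

n_eff = 12, pos = 9, neg = 3, p = 0.145996, fail to reject H0.


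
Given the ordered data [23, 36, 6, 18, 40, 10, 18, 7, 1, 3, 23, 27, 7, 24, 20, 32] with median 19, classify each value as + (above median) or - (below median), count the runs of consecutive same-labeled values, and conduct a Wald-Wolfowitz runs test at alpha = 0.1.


Step 1: Compute median = 19; label A = above, B = below.
Labels in order: AABBABBBBBAABAAA  (n_A = 8, n_B = 8)
Step 2: Count runs R = 7.
Step 3: Under H0 (random ordering), E[R] = 2*n_A*n_B/(n_A+n_B) + 1 = 2*8*8/16 + 1 = 9.0000.
        Var[R] = 2*n_A*n_B*(2*n_A*n_B - n_A - n_B) / ((n_A+n_B)^2 * (n_A+n_B-1)) = 14336/3840 = 3.7333.
        SD[R] = 1.9322.
Step 4: Continuity-corrected z = (R + 0.5 - E[R]) / SD[R] = (7 + 0.5 - 9.0000) / 1.9322 = -0.7763.
Step 5: Two-sided p-value via normal approximation = 2*(1 - Phi(|z|)) = 0.437558.
Step 6: alpha = 0.1. fail to reject H0.

R = 7, z = -0.7763, p = 0.437558, fail to reject H0.


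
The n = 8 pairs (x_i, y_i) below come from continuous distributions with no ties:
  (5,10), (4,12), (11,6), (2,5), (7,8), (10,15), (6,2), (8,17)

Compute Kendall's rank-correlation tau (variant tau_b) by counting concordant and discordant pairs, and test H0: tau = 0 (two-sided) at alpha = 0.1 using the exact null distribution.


Step 1: Enumerate the 28 unordered pairs (i,j) with i<j and classify each by sign(x_j-x_i) * sign(y_j-y_i).
  (1,2):dx=-1,dy=+2->D; (1,3):dx=+6,dy=-4->D; (1,4):dx=-3,dy=-5->C; (1,5):dx=+2,dy=-2->D
  (1,6):dx=+5,dy=+5->C; (1,7):dx=+1,dy=-8->D; (1,8):dx=+3,dy=+7->C; (2,3):dx=+7,dy=-6->D
  (2,4):dx=-2,dy=-7->C; (2,5):dx=+3,dy=-4->D; (2,6):dx=+6,dy=+3->C; (2,7):dx=+2,dy=-10->D
  (2,8):dx=+4,dy=+5->C; (3,4):dx=-9,dy=-1->C; (3,5):dx=-4,dy=+2->D; (3,6):dx=-1,dy=+9->D
  (3,7):dx=-5,dy=-4->C; (3,8):dx=-3,dy=+11->D; (4,5):dx=+5,dy=+3->C; (4,6):dx=+8,dy=+10->C
  (4,7):dx=+4,dy=-3->D; (4,8):dx=+6,dy=+12->C; (5,6):dx=+3,dy=+7->C; (5,7):dx=-1,dy=-6->C
  (5,8):dx=+1,dy=+9->C; (6,7):dx=-4,dy=-13->C; (6,8):dx=-2,dy=+2->D; (7,8):dx=+2,dy=+15->C
Step 2: C = 16, D = 12, total pairs = 28.
Step 3: tau = (C - D)/(n(n-1)/2) = (16 - 12)/28 = 0.142857.
Step 4: Exact two-sided p-value (enumerate n! = 40320 permutations of y under H0): p = 0.719544.
Step 5: alpha = 0.1. fail to reject H0.

tau_b = 0.1429 (C=16, D=12), p = 0.719544, fail to reject H0.


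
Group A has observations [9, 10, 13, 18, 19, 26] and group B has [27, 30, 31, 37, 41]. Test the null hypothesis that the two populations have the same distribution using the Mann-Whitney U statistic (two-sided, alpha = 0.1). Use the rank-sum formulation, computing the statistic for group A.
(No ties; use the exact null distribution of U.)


Step 1: Combine and sort all 11 observations; assign midranks.
sorted (value, group): (9,X), (10,X), (13,X), (18,X), (19,X), (26,X), (27,Y), (30,Y), (31,Y), (37,Y), (41,Y)
ranks: 9->1, 10->2, 13->3, 18->4, 19->5, 26->6, 27->7, 30->8, 31->9, 37->10, 41->11
Step 2: Rank sum for X: R1 = 1 + 2 + 3 + 4 + 5 + 6 = 21.
Step 3: U_X = R1 - n1(n1+1)/2 = 21 - 6*7/2 = 21 - 21 = 0.
       U_Y = n1*n2 - U_X = 30 - 0 = 30.
Step 4: No ties, so the exact null distribution of U (based on enumerating the C(11,6) = 462 equally likely rank assignments) gives the two-sided p-value.
Step 5: p-value = 0.004329; compare to alpha = 0.1. reject H0.

U_X = 0, p = 0.004329, reject H0 at alpha = 0.1.


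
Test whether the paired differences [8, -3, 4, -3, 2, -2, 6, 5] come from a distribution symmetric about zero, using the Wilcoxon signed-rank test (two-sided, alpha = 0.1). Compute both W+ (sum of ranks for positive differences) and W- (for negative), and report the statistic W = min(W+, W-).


Step 1: Drop any zero differences (none here) and take |d_i|.
|d| = [8, 3, 4, 3, 2, 2, 6, 5]
Step 2: Midrank |d_i| (ties get averaged ranks).
ranks: |8|->8, |3|->3.5, |4|->5, |3|->3.5, |2|->1.5, |2|->1.5, |6|->7, |5|->6
Step 3: Attach original signs; sum ranks with positive sign and with negative sign.
W+ = 8 + 5 + 1.5 + 7 + 6 = 27.5
W- = 3.5 + 3.5 + 1.5 = 8.5
(Check: W+ + W- = 36 should equal n(n+1)/2 = 36.)
Step 4: Test statistic W = min(W+, W-) = 8.5.
Step 5: Ties in |d|, so use the tie-corrected normal approximation.
        E[W] = n(n+1)/4 = 8*9/4 = 18.
        Tie groups: |d|=2 (t=2), |d|=3 (t=2); sum(t^3 - t) = 12.
        Var[W] = n(n+1)(2n+1)/24 - sum(t^3-t)/48 = 1224/24 - 12/48 = 50.75.
        z = (W - E[W]) / sqrt(Var[W]) = (8.5 - 18) / 7.1239 = -1.3335.
        Two-sided p = 2*Phi(z) = 0.182355.
Step 6: alpha = 0.1. fail to reject H0.

W+ = 27.5, W- = 8.5, W = min = 8.5, p = 0.182355, fail to reject H0.


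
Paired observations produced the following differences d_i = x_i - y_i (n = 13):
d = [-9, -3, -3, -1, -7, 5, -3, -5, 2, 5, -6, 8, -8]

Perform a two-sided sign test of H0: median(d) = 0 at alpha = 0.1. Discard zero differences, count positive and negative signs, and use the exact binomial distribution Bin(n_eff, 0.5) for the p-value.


Step 1: Discard zero differences. Original n = 13; n_eff = number of nonzero differences = 13.
Nonzero differences (with sign): -9, -3, -3, -1, -7, +5, -3, -5, +2, +5, -6, +8, -8
Step 2: Count signs: positive = 4, negative = 9.
Step 3: Under H0: P(positive) = 0.5, so the number of positives S ~ Bin(13, 0.5).
Step 4: Two-sided exact p-value = sum of Bin(13,0.5) probabilities at or below the observed probability = 0.266846.
Step 5: alpha = 0.1. fail to reject H0.

n_eff = 13, pos = 4, neg = 9, p = 0.266846, fail to reject H0.


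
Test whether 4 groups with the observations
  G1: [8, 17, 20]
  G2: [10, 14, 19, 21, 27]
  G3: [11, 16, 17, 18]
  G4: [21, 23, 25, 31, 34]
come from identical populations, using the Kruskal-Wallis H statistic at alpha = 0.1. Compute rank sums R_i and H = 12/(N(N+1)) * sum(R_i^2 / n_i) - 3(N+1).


Step 1: Combine all N = 17 observations and assign midranks.
sorted (value, group, rank): (8,G1,1), (10,G2,2), (11,G3,3), (14,G2,4), (16,G3,5), (17,G1,6.5), (17,G3,6.5), (18,G3,8), (19,G2,9), (20,G1,10), (21,G2,11.5), (21,G4,11.5), (23,G4,13), (25,G4,14), (27,G2,15), (31,G4,16), (34,G4,17)
Step 2: Sum ranks within each group.
R_1 = 17.5 (n_1 = 3)
R_2 = 41.5 (n_2 = 5)
R_3 = 22.5 (n_3 = 4)
R_4 = 71.5 (n_4 = 5)
Step 3: H = 12/(N(N+1)) * sum(R_i^2/n_i) - 3(N+1)
     = 12/(17*18) * (17.5^2/3 + 41.5^2/5 + 22.5^2/4 + 71.5^2/5) - 3*18
     = 0.039216 * 1595.55 - 54
     = 8.570425.
Step 4: Ties present; correction factor C = 1 - 12/(17^3 - 17) = 0.997549. Corrected H = 8.570425 / 0.997549 = 8.591482.
Step 5: Under H0, H ~ chi^2(3); p-value = 0.035246.
Step 6: alpha = 0.1. reject H0.

H = 8.5915, df = 3, p = 0.035246, reject H0.


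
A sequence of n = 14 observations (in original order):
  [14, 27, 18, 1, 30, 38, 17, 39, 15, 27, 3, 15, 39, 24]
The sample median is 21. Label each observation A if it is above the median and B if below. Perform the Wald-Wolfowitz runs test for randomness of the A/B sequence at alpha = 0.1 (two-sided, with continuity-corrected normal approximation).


Step 1: Compute median = 21; label A = above, B = below.
Labels in order: BABBAABABABBAA  (n_A = 7, n_B = 7)
Step 2: Count runs R = 10.
Step 3: Under H0 (random ordering), E[R] = 2*n_A*n_B/(n_A+n_B) + 1 = 2*7*7/14 + 1 = 8.0000.
        Var[R] = 2*n_A*n_B*(2*n_A*n_B - n_A - n_B) / ((n_A+n_B)^2 * (n_A+n_B-1)) = 8232/2548 = 3.2308.
        SD[R] = 1.7974.
Step 4: Continuity-corrected z = (R - 0.5 - E[R]) / SD[R] = (10 - 0.5 - 8.0000) / 1.7974 = 0.8345.
Step 5: Two-sided p-value via normal approximation = 2*(1 - Phi(|z|)) = 0.403986.
Step 6: alpha = 0.1. fail to reject H0.

R = 10, z = 0.8345, p = 0.403986, fail to reject H0.


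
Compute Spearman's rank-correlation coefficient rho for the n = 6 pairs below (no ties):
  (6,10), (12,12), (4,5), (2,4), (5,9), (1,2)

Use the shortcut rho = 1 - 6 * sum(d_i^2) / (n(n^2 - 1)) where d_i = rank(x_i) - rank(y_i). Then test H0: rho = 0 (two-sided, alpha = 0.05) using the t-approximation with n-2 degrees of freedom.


Step 1: Rank x and y separately (midranks; no ties here).
rank(x): 6->5, 12->6, 4->3, 2->2, 5->4, 1->1
rank(y): 10->5, 12->6, 5->3, 4->2, 9->4, 2->1
Step 2: d_i = R_x(i) - R_y(i); compute d_i^2.
  (5-5)^2=0, (6-6)^2=0, (3-3)^2=0, (2-2)^2=0, (4-4)^2=0, (1-1)^2=0
sum(d^2) = 0.
Step 3: rho = 1 - 6*0 / (6*(6^2 - 1)) = 1 - 0/210 = 1.000000.
Step 5: Two-sided p-value from the t-distribution with 4 df = 0.000000.
Step 6: alpha = 0.05. reject H0.

rho = 1.0000, p = 0.000000, reject H0 at alpha = 0.05.


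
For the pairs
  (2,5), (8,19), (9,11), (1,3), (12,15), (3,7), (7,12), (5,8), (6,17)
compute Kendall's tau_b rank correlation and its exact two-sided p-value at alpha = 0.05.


Step 1: Enumerate the 36 unordered pairs (i,j) with i<j and classify each by sign(x_j-x_i) * sign(y_j-y_i).
  (1,2):dx=+6,dy=+14->C; (1,3):dx=+7,dy=+6->C; (1,4):dx=-1,dy=-2->C; (1,5):dx=+10,dy=+10->C
  (1,6):dx=+1,dy=+2->C; (1,7):dx=+5,dy=+7->C; (1,8):dx=+3,dy=+3->C; (1,9):dx=+4,dy=+12->C
  (2,3):dx=+1,dy=-8->D; (2,4):dx=-7,dy=-16->C; (2,5):dx=+4,dy=-4->D; (2,6):dx=-5,dy=-12->C
  (2,7):dx=-1,dy=-7->C; (2,8):dx=-3,dy=-11->C; (2,9):dx=-2,dy=-2->C; (3,4):dx=-8,dy=-8->C
  (3,5):dx=+3,dy=+4->C; (3,6):dx=-6,dy=-4->C; (3,7):dx=-2,dy=+1->D; (3,8):dx=-4,dy=-3->C
  (3,9):dx=-3,dy=+6->D; (4,5):dx=+11,dy=+12->C; (4,6):dx=+2,dy=+4->C; (4,7):dx=+6,dy=+9->C
  (4,8):dx=+4,dy=+5->C; (4,9):dx=+5,dy=+14->C; (5,6):dx=-9,dy=-8->C; (5,7):dx=-5,dy=-3->C
  (5,8):dx=-7,dy=-7->C; (5,9):dx=-6,dy=+2->D; (6,7):dx=+4,dy=+5->C; (6,8):dx=+2,dy=+1->C
  (6,9):dx=+3,dy=+10->C; (7,8):dx=-2,dy=-4->C; (7,9):dx=-1,dy=+5->D; (8,9):dx=+1,dy=+9->C
Step 2: C = 30, D = 6, total pairs = 36.
Step 3: tau = (C - D)/(n(n-1)/2) = (30 - 6)/36 = 0.666667.
Step 4: Exact two-sided p-value (enumerate n! = 362880 permutations of y under H0): p = 0.012665.
Step 5: alpha = 0.05. reject H0.

tau_b = 0.6667 (C=30, D=6), p = 0.012665, reject H0.


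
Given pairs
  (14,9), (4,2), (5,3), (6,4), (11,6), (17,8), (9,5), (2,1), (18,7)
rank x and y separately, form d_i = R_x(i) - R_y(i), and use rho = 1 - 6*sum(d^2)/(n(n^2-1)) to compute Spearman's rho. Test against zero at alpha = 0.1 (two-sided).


Step 1: Rank x and y separately (midranks; no ties here).
rank(x): 14->7, 4->2, 5->3, 6->4, 11->6, 17->8, 9->5, 2->1, 18->9
rank(y): 9->9, 2->2, 3->3, 4->4, 6->6, 8->8, 5->5, 1->1, 7->7
Step 2: d_i = R_x(i) - R_y(i); compute d_i^2.
  (7-9)^2=4, (2-2)^2=0, (3-3)^2=0, (4-4)^2=0, (6-6)^2=0, (8-8)^2=0, (5-5)^2=0, (1-1)^2=0, (9-7)^2=4
sum(d^2) = 8.
Step 3: rho = 1 - 6*8 / (9*(9^2 - 1)) = 1 - 48/720 = 0.933333.
Step 4: Under H0, t = rho * sqrt((n-2)/(1-rho^2)) = 6.8783 ~ t(7).
Step 5: Two-sided p-value from the t-distribution with 7 df = 0.000236.
Step 6: alpha = 0.1. reject H0.

rho = 0.9333, p = 0.000236, reject H0 at alpha = 0.1.


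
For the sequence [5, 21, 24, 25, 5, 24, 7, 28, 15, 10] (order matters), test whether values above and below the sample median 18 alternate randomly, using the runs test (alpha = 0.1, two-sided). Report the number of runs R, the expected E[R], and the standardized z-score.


Step 1: Compute median = 18; label A = above, B = below.
Labels in order: BAAABABABB  (n_A = 5, n_B = 5)
Step 2: Count runs R = 7.
Step 3: Under H0 (random ordering), E[R] = 2*n_A*n_B/(n_A+n_B) + 1 = 2*5*5/10 + 1 = 6.0000.
        Var[R] = 2*n_A*n_B*(2*n_A*n_B - n_A - n_B) / ((n_A+n_B)^2 * (n_A+n_B-1)) = 2000/900 = 2.2222.
        SD[R] = 1.4907.
Step 4: Continuity-corrected z = (R - 0.5 - E[R]) / SD[R] = (7 - 0.5 - 6.0000) / 1.4907 = 0.3354.
Step 5: Two-sided p-value via normal approximation = 2*(1 - Phi(|z|)) = 0.737316.
Step 6: alpha = 0.1. fail to reject H0.

R = 7, z = 0.3354, p = 0.737316, fail to reject H0.


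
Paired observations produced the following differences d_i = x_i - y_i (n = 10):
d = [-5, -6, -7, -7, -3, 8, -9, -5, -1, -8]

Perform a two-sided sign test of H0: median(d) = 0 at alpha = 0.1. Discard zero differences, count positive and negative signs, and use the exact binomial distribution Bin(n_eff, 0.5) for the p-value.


Step 1: Discard zero differences. Original n = 10; n_eff = number of nonzero differences = 10.
Nonzero differences (with sign): -5, -6, -7, -7, -3, +8, -9, -5, -1, -8
Step 2: Count signs: positive = 1, negative = 9.
Step 3: Under H0: P(positive) = 0.5, so the number of positives S ~ Bin(10, 0.5).
Step 4: Two-sided exact p-value = sum of Bin(10,0.5) probabilities at or below the observed probability = 0.021484.
Step 5: alpha = 0.1. reject H0.

n_eff = 10, pos = 1, neg = 9, p = 0.021484, reject H0.


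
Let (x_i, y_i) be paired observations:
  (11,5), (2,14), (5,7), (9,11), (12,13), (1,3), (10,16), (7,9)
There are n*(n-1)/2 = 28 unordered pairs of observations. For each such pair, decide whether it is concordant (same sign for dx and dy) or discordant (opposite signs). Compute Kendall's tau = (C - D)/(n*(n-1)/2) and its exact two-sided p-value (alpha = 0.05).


Step 1: Enumerate the 28 unordered pairs (i,j) with i<j and classify each by sign(x_j-x_i) * sign(y_j-y_i).
  (1,2):dx=-9,dy=+9->D; (1,3):dx=-6,dy=+2->D; (1,4):dx=-2,dy=+6->D; (1,5):dx=+1,dy=+8->C
  (1,6):dx=-10,dy=-2->C; (1,7):dx=-1,dy=+11->D; (1,8):dx=-4,dy=+4->D; (2,3):dx=+3,dy=-7->D
  (2,4):dx=+7,dy=-3->D; (2,5):dx=+10,dy=-1->D; (2,6):dx=-1,dy=-11->C; (2,7):dx=+8,dy=+2->C
  (2,8):dx=+5,dy=-5->D; (3,4):dx=+4,dy=+4->C; (3,5):dx=+7,dy=+6->C; (3,6):dx=-4,dy=-4->C
  (3,7):dx=+5,dy=+9->C; (3,8):dx=+2,dy=+2->C; (4,5):dx=+3,dy=+2->C; (4,6):dx=-8,dy=-8->C
  (4,7):dx=+1,dy=+5->C; (4,8):dx=-2,dy=-2->C; (5,6):dx=-11,dy=-10->C; (5,7):dx=-2,dy=+3->D
  (5,8):dx=-5,dy=-4->C; (6,7):dx=+9,dy=+13->C; (6,8):dx=+6,dy=+6->C; (7,8):dx=-3,dy=-7->C
Step 2: C = 18, D = 10, total pairs = 28.
Step 3: tau = (C - D)/(n(n-1)/2) = (18 - 10)/28 = 0.285714.
Step 4: Exact two-sided p-value (enumerate n! = 40320 permutations of y under H0): p = 0.398760.
Step 5: alpha = 0.05. fail to reject H0.

tau_b = 0.2857 (C=18, D=10), p = 0.398760, fail to reject H0.


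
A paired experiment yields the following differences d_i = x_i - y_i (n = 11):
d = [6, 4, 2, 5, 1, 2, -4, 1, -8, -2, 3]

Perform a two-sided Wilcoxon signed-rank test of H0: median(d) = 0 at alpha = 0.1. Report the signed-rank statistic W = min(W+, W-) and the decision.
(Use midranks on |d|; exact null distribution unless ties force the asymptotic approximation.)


Step 1: Drop any zero differences (none here) and take |d_i|.
|d| = [6, 4, 2, 5, 1, 2, 4, 1, 8, 2, 3]
Step 2: Midrank |d_i| (ties get averaged ranks).
ranks: |6|->10, |4|->7.5, |2|->4, |5|->9, |1|->1.5, |2|->4, |4|->7.5, |1|->1.5, |8|->11, |2|->4, |3|->6
Step 3: Attach original signs; sum ranks with positive sign and with negative sign.
W+ = 10 + 7.5 + 4 + 9 + 1.5 + 4 + 1.5 + 6 = 43.5
W- = 7.5 + 11 + 4 = 22.5
(Check: W+ + W- = 66 should equal n(n+1)/2 = 66.)
Step 4: Test statistic W = min(W+, W-) = 22.5.
Step 5: Ties in |d|, so use the tie-corrected normal approximation.
        E[W] = n(n+1)/4 = 11*12/4 = 33.
        Tie groups: |d|=1 (t=2), |d|=2 (t=3), |d|=4 (t=2); sum(t^3 - t) = 36.
        Var[W] = n(n+1)(2n+1)/24 - sum(t^3-t)/48 = 3036/24 - 36/48 = 125.75.
        z = (W - E[W]) / sqrt(Var[W]) = (22.5 - 33) / 11.2138 = -0.9363.
        Two-sided p = 2*Phi(z) = 0.349096.
Step 6: alpha = 0.1. fail to reject H0.

W+ = 43.5, W- = 22.5, W = min = 22.5, p = 0.349096, fail to reject H0.


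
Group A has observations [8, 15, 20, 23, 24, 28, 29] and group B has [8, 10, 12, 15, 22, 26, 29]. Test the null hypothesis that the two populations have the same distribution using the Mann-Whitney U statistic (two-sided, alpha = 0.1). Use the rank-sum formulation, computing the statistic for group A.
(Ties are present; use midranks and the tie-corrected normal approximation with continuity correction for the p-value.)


Step 1: Combine and sort all 14 observations; assign midranks.
sorted (value, group): (8,X), (8,Y), (10,Y), (12,Y), (15,X), (15,Y), (20,X), (22,Y), (23,X), (24,X), (26,Y), (28,X), (29,X), (29,Y)
ranks: 8->1.5, 8->1.5, 10->3, 12->4, 15->5.5, 15->5.5, 20->7, 22->8, 23->9, 24->10, 26->11, 28->12, 29->13.5, 29->13.5
Step 2: Rank sum for X: R1 = 1.5 + 5.5 + 7 + 9 + 10 + 12 + 13.5 = 58.5.
Step 3: U_X = R1 - n1(n1+1)/2 = 58.5 - 7*8/2 = 58.5 - 28 = 30.5.
       U_Y = n1*n2 - U_X = 49 - 30.5 = 18.5.
Step 4: Ties are present, so use the tie-corrected normal approximation (with continuity correction) for the p-value.
Step 5: p-value = 0.480753; compare to alpha = 0.1. fail to reject H0.

U_X = 30.5, p = 0.480753, fail to reject H0 at alpha = 0.1.


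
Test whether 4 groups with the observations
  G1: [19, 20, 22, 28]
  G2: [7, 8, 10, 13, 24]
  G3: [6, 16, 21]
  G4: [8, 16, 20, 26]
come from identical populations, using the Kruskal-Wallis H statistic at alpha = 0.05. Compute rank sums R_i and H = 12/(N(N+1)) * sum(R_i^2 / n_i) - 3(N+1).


Step 1: Combine all N = 16 observations and assign midranks.
sorted (value, group, rank): (6,G3,1), (7,G2,2), (8,G2,3.5), (8,G4,3.5), (10,G2,5), (13,G2,6), (16,G3,7.5), (16,G4,7.5), (19,G1,9), (20,G1,10.5), (20,G4,10.5), (21,G3,12), (22,G1,13), (24,G2,14), (26,G4,15), (28,G1,16)
Step 2: Sum ranks within each group.
R_1 = 48.5 (n_1 = 4)
R_2 = 30.5 (n_2 = 5)
R_3 = 20.5 (n_3 = 3)
R_4 = 36.5 (n_4 = 4)
Step 3: H = 12/(N(N+1)) * sum(R_i^2/n_i) - 3(N+1)
     = 12/(16*17) * (48.5^2/4 + 30.5^2/5 + 20.5^2/3 + 36.5^2/4) - 3*17
     = 0.044118 * 1247.26 - 51
     = 4.026103.
Step 4: Ties present; correction factor C = 1 - 18/(16^3 - 16) = 0.995588. Corrected H = 4.026103 / 0.995588 = 4.043944.
Step 5: Under H0, H ~ chi^2(3); p-value = 0.256758.
Step 6: alpha = 0.05. fail to reject H0.

H = 4.0439, df = 3, p = 0.256758, fail to reject H0.


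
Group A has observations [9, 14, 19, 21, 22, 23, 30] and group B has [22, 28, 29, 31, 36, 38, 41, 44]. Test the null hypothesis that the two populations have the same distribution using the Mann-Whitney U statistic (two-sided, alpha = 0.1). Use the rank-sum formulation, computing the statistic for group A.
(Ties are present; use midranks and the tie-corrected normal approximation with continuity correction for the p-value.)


Step 1: Combine and sort all 15 observations; assign midranks.
sorted (value, group): (9,X), (14,X), (19,X), (21,X), (22,X), (22,Y), (23,X), (28,Y), (29,Y), (30,X), (31,Y), (36,Y), (38,Y), (41,Y), (44,Y)
ranks: 9->1, 14->2, 19->3, 21->4, 22->5.5, 22->5.5, 23->7, 28->8, 29->9, 30->10, 31->11, 36->12, 38->13, 41->14, 44->15
Step 2: Rank sum for X: R1 = 1 + 2 + 3 + 4 + 5.5 + 7 + 10 = 32.5.
Step 3: U_X = R1 - n1(n1+1)/2 = 32.5 - 7*8/2 = 32.5 - 28 = 4.5.
       U_Y = n1*n2 - U_X = 56 - 4.5 = 51.5.
Step 4: Ties are present, so use the tie-corrected normal approximation (with continuity correction) for the p-value.
Step 5: p-value = 0.007719; compare to alpha = 0.1. reject H0.

U_X = 4.5, p = 0.007719, reject H0 at alpha = 0.1.


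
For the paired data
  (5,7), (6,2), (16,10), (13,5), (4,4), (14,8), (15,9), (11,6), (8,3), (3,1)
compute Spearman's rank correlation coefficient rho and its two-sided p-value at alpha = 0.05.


Step 1: Rank x and y separately (midranks; no ties here).
rank(x): 5->3, 6->4, 16->10, 13->7, 4->2, 14->8, 15->9, 11->6, 8->5, 3->1
rank(y): 7->7, 2->2, 10->10, 5->5, 4->4, 8->8, 9->9, 6->6, 3->3, 1->1
Step 2: d_i = R_x(i) - R_y(i); compute d_i^2.
  (3-7)^2=16, (4-2)^2=4, (10-10)^2=0, (7-5)^2=4, (2-4)^2=4, (8-8)^2=0, (9-9)^2=0, (6-6)^2=0, (5-3)^2=4, (1-1)^2=0
sum(d^2) = 32.
Step 3: rho = 1 - 6*32 / (10*(10^2 - 1)) = 1 - 192/990 = 0.806061.
Step 4: Under H0, t = rho * sqrt((n-2)/(1-rho^2)) = 3.8522 ~ t(8).
Step 5: Two-sided p-value from the t-distribution with 8 df = 0.004862.
Step 6: alpha = 0.05. reject H0.

rho = 0.8061, p = 0.004862, reject H0 at alpha = 0.05.


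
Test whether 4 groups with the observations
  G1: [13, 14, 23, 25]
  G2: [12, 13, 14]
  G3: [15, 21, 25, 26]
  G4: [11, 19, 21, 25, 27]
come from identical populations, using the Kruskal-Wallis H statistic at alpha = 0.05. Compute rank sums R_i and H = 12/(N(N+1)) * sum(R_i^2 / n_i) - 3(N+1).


Step 1: Combine all N = 16 observations and assign midranks.
sorted (value, group, rank): (11,G4,1), (12,G2,2), (13,G1,3.5), (13,G2,3.5), (14,G1,5.5), (14,G2,5.5), (15,G3,7), (19,G4,8), (21,G3,9.5), (21,G4,9.5), (23,G1,11), (25,G1,13), (25,G3,13), (25,G4,13), (26,G3,15), (27,G4,16)
Step 2: Sum ranks within each group.
R_1 = 33 (n_1 = 4)
R_2 = 11 (n_2 = 3)
R_3 = 44.5 (n_3 = 4)
R_4 = 47.5 (n_4 = 5)
Step 3: H = 12/(N(N+1)) * sum(R_i^2/n_i) - 3(N+1)
     = 12/(16*17) * (33^2/4 + 11^2/3 + 44.5^2/4 + 47.5^2/5) - 3*17
     = 0.044118 * 1258.9 - 51
     = 4.539522.
Step 4: Ties present; correction factor C = 1 - 42/(16^3 - 16) = 0.989706. Corrected H = 4.539522 / 0.989706 = 4.586738.
Step 5: Under H0, H ~ chi^2(3); p-value = 0.204683.
Step 6: alpha = 0.05. fail to reject H0.

H = 4.5867, df = 3, p = 0.204683, fail to reject H0.


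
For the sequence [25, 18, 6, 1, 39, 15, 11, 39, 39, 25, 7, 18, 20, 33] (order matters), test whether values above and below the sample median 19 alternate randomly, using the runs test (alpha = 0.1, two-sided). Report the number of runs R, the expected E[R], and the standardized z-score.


Step 1: Compute median = 19; label A = above, B = below.
Labels in order: ABBBABBAAABBAA  (n_A = 7, n_B = 7)
Step 2: Count runs R = 7.
Step 3: Under H0 (random ordering), E[R] = 2*n_A*n_B/(n_A+n_B) + 1 = 2*7*7/14 + 1 = 8.0000.
        Var[R] = 2*n_A*n_B*(2*n_A*n_B - n_A - n_B) / ((n_A+n_B)^2 * (n_A+n_B-1)) = 8232/2548 = 3.2308.
        SD[R] = 1.7974.
Step 4: Continuity-corrected z = (R + 0.5 - E[R]) / SD[R] = (7 + 0.5 - 8.0000) / 1.7974 = -0.2782.
Step 5: Two-sided p-value via normal approximation = 2*(1 - Phi(|z|)) = 0.780879.
Step 6: alpha = 0.1. fail to reject H0.

R = 7, z = -0.2782, p = 0.780879, fail to reject H0.


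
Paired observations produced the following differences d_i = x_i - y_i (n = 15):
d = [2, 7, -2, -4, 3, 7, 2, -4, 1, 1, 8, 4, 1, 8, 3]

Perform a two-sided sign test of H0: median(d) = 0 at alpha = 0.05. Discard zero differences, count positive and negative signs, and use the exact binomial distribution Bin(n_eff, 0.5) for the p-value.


Step 1: Discard zero differences. Original n = 15; n_eff = number of nonzero differences = 15.
Nonzero differences (with sign): +2, +7, -2, -4, +3, +7, +2, -4, +1, +1, +8, +4, +1, +8, +3
Step 2: Count signs: positive = 12, negative = 3.
Step 3: Under H0: P(positive) = 0.5, so the number of positives S ~ Bin(15, 0.5).
Step 4: Two-sided exact p-value = sum of Bin(15,0.5) probabilities at or below the observed probability = 0.035156.
Step 5: alpha = 0.05. reject H0.

n_eff = 15, pos = 12, neg = 3, p = 0.035156, reject H0.


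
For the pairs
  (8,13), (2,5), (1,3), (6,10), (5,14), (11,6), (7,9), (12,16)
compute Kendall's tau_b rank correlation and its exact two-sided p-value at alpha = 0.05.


Step 1: Enumerate the 28 unordered pairs (i,j) with i<j and classify each by sign(x_j-x_i) * sign(y_j-y_i).
  (1,2):dx=-6,dy=-8->C; (1,3):dx=-7,dy=-10->C; (1,4):dx=-2,dy=-3->C; (1,5):dx=-3,dy=+1->D
  (1,6):dx=+3,dy=-7->D; (1,7):dx=-1,dy=-4->C; (1,8):dx=+4,dy=+3->C; (2,3):dx=-1,dy=-2->C
  (2,4):dx=+4,dy=+5->C; (2,5):dx=+3,dy=+9->C; (2,6):dx=+9,dy=+1->C; (2,7):dx=+5,dy=+4->C
  (2,8):dx=+10,dy=+11->C; (3,4):dx=+5,dy=+7->C; (3,5):dx=+4,dy=+11->C; (3,6):dx=+10,dy=+3->C
  (3,7):dx=+6,dy=+6->C; (3,8):dx=+11,dy=+13->C; (4,5):dx=-1,dy=+4->D; (4,6):dx=+5,dy=-4->D
  (4,7):dx=+1,dy=-1->D; (4,8):dx=+6,dy=+6->C; (5,6):dx=+6,dy=-8->D; (5,7):dx=+2,dy=-5->D
  (5,8):dx=+7,dy=+2->C; (6,7):dx=-4,dy=+3->D; (6,8):dx=+1,dy=+10->C; (7,8):dx=+5,dy=+7->C
Step 2: C = 20, D = 8, total pairs = 28.
Step 3: tau = (C - D)/(n(n-1)/2) = (20 - 8)/28 = 0.428571.
Step 4: Exact two-sided p-value (enumerate n! = 40320 permutations of y under H0): p = 0.178869.
Step 5: alpha = 0.05. fail to reject H0.

tau_b = 0.4286 (C=20, D=8), p = 0.178869, fail to reject H0.
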